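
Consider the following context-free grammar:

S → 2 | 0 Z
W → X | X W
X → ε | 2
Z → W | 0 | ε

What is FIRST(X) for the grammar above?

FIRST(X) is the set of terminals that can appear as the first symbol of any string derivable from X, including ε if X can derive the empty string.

We compute FIRST(X) using the standard algorithm.
FIRST(S) = {0, 2}
FIRST(W) = {2, ε}
FIRST(X) = {2, ε}
FIRST(Z) = {0, 2, ε}
Therefore, FIRST(X) = {2, ε}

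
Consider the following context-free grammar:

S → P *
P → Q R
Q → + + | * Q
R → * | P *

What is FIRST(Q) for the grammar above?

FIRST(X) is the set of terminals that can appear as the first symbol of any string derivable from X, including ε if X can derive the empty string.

We compute FIRST(Q) using the standard algorithm.
FIRST(P) = {*, +}
FIRST(Q) = {*, +}
FIRST(R) = {*, +}
FIRST(S) = {*, +}
Therefore, FIRST(Q) = {*, +}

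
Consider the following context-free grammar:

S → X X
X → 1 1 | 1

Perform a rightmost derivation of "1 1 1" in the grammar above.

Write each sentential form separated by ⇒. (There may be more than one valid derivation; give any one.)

S ⇒ X X ⇒ X 1 1 ⇒ 1 1 1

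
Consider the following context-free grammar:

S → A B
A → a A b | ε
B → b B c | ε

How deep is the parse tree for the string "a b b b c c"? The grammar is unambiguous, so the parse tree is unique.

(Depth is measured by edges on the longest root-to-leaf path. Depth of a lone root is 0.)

4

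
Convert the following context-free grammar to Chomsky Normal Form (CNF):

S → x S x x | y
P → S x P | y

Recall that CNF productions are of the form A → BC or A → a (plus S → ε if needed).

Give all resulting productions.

TX → x; S → y; P → y; S → TX X0; X0 → S X1; X1 → TX TX; P → S X2; X2 → TX P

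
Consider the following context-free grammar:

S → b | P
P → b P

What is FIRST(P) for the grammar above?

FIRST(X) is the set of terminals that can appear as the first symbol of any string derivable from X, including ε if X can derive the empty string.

We compute FIRST(P) using the standard algorithm.
FIRST(P) = {b}
FIRST(S) = {b}
Therefore, FIRST(P) = {b}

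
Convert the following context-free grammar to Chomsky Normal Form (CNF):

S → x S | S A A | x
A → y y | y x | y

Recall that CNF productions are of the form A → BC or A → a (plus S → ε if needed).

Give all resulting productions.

TX → x; S → x; TY → y; A → y; S → TX S; S → S X0; X0 → A A; A → TY TY; A → TY TX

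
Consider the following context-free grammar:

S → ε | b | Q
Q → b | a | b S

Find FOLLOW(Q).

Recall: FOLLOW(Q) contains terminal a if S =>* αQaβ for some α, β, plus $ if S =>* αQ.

We compute FOLLOW(Q) using the standard algorithm.
FOLLOW(S) starts with {$}.
FIRST(Q) = {a, b}
FIRST(S) = {a, b, ε}
FOLLOW(Q) = {$}
FOLLOW(S) = {$}
Therefore, FOLLOW(Q) = {$}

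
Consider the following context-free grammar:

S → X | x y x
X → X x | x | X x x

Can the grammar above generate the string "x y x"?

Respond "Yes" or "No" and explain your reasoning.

Yes - a valid derivation exists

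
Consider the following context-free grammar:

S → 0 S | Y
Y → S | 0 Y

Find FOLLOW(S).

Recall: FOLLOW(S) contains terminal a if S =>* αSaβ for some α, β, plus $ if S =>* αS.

We compute FOLLOW(S) using the standard algorithm.
FOLLOW(S) starts with {$}.
FIRST(S) = {0}
FIRST(Y) = {0}
FOLLOW(S) = {$}
FOLLOW(Y) = {$}
Therefore, FOLLOW(S) = {$}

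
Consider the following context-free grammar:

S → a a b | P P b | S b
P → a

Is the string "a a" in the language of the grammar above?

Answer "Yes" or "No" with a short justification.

No - no valid derivation exists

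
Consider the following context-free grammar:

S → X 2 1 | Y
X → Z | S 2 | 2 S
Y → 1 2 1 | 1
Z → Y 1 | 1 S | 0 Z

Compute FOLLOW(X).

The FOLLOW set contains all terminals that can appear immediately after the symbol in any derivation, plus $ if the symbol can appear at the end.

We compute FOLLOW(X) using the standard algorithm.
FOLLOW(S) starts with {$}.
FIRST(S) = {0, 1, 2}
FIRST(X) = {0, 1, 2}
FIRST(Y) = {1}
FIRST(Z) = {0, 1}
FOLLOW(S) = {$, 2}
FOLLOW(X) = {2}
FOLLOW(Y) = {$, 1, 2}
FOLLOW(Z) = {2}
Therefore, FOLLOW(X) = {2}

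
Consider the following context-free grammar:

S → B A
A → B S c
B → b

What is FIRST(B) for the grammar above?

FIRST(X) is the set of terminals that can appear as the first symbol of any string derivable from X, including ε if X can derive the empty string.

We compute FIRST(B) using the standard algorithm.
FIRST(A) = {b}
FIRST(B) = {b}
FIRST(S) = {b}
Therefore, FIRST(B) = {b}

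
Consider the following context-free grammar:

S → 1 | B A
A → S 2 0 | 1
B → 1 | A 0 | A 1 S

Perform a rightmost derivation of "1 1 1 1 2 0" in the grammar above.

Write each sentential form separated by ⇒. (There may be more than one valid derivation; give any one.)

S ⇒ B A ⇒ B S 2 0 ⇒ B 1 2 0 ⇒ A 1 S 1 2 0 ⇒ A 1 1 1 2 0 ⇒ 1 1 1 1 2 0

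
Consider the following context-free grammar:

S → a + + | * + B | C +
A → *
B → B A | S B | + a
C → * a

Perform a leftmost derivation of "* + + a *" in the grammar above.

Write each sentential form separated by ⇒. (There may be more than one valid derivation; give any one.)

S ⇒ * + B ⇒ * + B A ⇒ * + + a A ⇒ * + + a *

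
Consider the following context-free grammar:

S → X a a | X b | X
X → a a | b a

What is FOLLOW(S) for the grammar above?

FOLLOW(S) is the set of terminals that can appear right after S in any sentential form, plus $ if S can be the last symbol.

We compute FOLLOW(S) using the standard algorithm.
FOLLOW(S) starts with {$}.
FIRST(S) = {a, b}
FIRST(X) = {a, b}
FOLLOW(S) = {$}
FOLLOW(X) = {$, a, b}
Therefore, FOLLOW(S) = {$}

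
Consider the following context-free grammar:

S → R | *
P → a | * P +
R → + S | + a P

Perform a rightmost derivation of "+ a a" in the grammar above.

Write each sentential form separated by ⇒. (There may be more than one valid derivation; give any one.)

S ⇒ R ⇒ + a P ⇒ + a a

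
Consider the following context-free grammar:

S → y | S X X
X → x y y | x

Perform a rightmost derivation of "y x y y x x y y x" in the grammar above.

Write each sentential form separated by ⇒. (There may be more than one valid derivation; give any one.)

S ⇒ S X X ⇒ S X x ⇒ S x y y x ⇒ S X X x y y x ⇒ S X x x y y x ⇒ S x y y x x y y x ⇒ y x y y x x y y x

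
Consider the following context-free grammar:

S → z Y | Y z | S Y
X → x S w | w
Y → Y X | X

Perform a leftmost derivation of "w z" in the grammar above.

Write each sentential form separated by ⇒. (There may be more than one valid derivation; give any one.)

S ⇒ Y z ⇒ X z ⇒ w z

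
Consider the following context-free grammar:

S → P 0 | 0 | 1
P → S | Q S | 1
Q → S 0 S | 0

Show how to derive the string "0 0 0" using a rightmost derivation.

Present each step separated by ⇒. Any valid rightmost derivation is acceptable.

S ⇒ P 0 ⇒ Q S 0 ⇒ Q 0 0 ⇒ 0 0 0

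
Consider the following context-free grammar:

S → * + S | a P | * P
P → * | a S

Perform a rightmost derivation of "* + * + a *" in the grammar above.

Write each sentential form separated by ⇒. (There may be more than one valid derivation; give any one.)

S ⇒ * + S ⇒ * + * + S ⇒ * + * + a P ⇒ * + * + a *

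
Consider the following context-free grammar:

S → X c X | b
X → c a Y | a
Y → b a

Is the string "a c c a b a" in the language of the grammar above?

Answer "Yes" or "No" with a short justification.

Yes - a valid derivation exists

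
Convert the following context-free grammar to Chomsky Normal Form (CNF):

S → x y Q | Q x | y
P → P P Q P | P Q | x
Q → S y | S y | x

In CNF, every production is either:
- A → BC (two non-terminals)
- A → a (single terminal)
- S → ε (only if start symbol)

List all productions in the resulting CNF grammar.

TX → x; TY → y; S → y; P → x; Q → x; S → TX X0; X0 → TY Q; S → Q TX; P → P X1; X1 → P X2; X2 → Q P; P → P Q; Q → S TY; Q → S TY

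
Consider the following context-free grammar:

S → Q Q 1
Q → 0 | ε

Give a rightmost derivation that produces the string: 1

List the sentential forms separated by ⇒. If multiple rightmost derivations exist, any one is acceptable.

S ⇒ Q Q 1 ⇒ Q 1 ⇒ 1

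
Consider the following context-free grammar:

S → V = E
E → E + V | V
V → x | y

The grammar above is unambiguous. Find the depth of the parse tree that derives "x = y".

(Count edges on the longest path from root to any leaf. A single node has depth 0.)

3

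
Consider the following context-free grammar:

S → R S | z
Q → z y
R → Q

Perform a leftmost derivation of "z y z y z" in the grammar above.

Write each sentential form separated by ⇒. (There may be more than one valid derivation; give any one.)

S ⇒ R S ⇒ Q S ⇒ z y S ⇒ z y R S ⇒ z y Q S ⇒ z y z y S ⇒ z y z y z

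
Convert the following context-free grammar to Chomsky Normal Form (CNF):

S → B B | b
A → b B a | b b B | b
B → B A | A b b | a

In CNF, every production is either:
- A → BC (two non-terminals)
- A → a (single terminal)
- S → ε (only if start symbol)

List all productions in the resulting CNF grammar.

S → b; TB → b; TA → a; A → b; B → a; S → B B; A → TB X0; X0 → B TA; A → TB X1; X1 → TB B; B → B A; B → A X2; X2 → TB TB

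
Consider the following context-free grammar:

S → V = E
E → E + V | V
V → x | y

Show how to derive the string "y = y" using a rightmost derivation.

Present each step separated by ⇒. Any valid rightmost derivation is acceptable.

S ⇒ V = E ⇒ V = V ⇒ V = y ⇒ y = y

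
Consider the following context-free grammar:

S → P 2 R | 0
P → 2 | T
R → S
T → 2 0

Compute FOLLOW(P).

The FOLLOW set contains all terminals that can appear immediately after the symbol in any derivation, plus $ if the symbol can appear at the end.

We compute FOLLOW(P) using the standard algorithm.
FOLLOW(S) starts with {$}.
FIRST(P) = {2}
FIRST(R) = {0, 2}
FIRST(S) = {0, 2}
FIRST(T) = {2}
FOLLOW(P) = {2}
FOLLOW(R) = {$}
FOLLOW(S) = {$}
FOLLOW(T) = {2}
Therefore, FOLLOW(P) = {2}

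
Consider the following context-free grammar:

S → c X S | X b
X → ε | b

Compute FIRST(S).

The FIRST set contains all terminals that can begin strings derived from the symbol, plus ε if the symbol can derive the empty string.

We compute FIRST(S) using the standard algorithm.
FIRST(S) = {b, c}
FIRST(X) = {b, ε}
Therefore, FIRST(S) = {b, c}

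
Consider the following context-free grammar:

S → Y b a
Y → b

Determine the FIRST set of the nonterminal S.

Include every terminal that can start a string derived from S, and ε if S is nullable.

We compute FIRST(S) using the standard algorithm.
FIRST(S) = {b}
FIRST(Y) = {b}
Therefore, FIRST(S) = {b}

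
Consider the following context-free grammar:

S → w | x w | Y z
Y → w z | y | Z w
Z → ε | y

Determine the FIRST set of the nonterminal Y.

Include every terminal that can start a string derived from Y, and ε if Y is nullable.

We compute FIRST(Y) using the standard algorithm.
FIRST(S) = {w, x, y}
FIRST(Y) = {w, y}
FIRST(Z) = {y, ε}
Therefore, FIRST(Y) = {w, y}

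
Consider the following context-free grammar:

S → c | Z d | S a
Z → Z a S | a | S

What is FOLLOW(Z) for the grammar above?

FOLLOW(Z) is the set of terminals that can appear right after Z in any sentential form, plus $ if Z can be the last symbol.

We compute FOLLOW(Z) using the standard algorithm.
FOLLOW(S) starts with {$}.
FIRST(S) = {a, c}
FIRST(Z) = {a, c}
FOLLOW(S) = {$, a, d}
FOLLOW(Z) = {a, d}
Therefore, FOLLOW(Z) = {a, d}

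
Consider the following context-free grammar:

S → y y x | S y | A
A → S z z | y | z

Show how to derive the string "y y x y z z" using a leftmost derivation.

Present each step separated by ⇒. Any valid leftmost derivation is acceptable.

S ⇒ A ⇒ S z z ⇒ S y z z ⇒ y y x y z z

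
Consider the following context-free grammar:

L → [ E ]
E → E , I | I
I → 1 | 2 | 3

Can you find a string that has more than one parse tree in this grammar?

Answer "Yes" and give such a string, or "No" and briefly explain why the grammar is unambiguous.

No - the grammar is unambiguous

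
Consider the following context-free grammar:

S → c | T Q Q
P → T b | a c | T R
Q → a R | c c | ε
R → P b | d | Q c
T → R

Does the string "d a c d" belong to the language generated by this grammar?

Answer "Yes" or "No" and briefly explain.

No - no valid derivation exists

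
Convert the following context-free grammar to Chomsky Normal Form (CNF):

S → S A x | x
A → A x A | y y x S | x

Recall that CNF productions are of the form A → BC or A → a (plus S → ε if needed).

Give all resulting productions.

TX → x; S → x; TY → y; A → x; S → S X0; X0 → A TX; A → A X1; X1 → TX A; A → TY X2; X2 → TY X3; X3 → TX S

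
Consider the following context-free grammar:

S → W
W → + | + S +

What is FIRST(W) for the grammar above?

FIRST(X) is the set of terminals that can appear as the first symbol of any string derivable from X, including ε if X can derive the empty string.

We compute FIRST(W) using the standard algorithm.
FIRST(S) = {+}
FIRST(W) = {+}
Therefore, FIRST(W) = {+}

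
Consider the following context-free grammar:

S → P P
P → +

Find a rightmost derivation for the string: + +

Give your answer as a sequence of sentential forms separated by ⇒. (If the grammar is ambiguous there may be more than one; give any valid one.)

S ⇒ P P ⇒ P + ⇒ + +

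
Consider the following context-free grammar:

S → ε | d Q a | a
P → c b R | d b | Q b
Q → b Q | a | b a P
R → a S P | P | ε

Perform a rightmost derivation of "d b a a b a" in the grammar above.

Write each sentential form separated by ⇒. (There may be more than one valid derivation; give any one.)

S ⇒ d Q a ⇒ d b a P a ⇒ d b a Q b a ⇒ d b a a b a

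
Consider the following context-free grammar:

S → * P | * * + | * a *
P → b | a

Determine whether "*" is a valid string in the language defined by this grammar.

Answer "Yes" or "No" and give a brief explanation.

No - no valid derivation exists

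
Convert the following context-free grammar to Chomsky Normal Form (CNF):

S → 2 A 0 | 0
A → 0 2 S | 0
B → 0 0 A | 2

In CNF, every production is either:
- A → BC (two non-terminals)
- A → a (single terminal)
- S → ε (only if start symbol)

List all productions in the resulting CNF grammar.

T2 → 2; T0 → 0; S → 0; A → 0; B → 2; S → T2 X0; X0 → A T0; A → T0 X1; X1 → T2 S; B → T0 X2; X2 → T0 A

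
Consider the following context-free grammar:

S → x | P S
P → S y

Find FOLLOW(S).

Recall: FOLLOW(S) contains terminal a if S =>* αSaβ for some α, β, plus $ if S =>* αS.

We compute FOLLOW(S) using the standard algorithm.
FOLLOW(S) starts with {$}.
FIRST(P) = {x}
FIRST(S) = {x}
FOLLOW(P) = {x}
FOLLOW(S) = {$, y}
Therefore, FOLLOW(S) = {$, y}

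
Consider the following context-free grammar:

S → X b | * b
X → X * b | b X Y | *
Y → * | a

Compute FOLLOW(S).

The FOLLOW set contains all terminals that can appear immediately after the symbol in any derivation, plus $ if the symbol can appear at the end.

We compute FOLLOW(S) using the standard algorithm.
FOLLOW(S) starts with {$}.
FIRST(S) = {*, b}
FIRST(X) = {*, b}
FIRST(Y) = {*, a}
FOLLOW(S) = {$}
FOLLOW(X) = {*, a, b}
FOLLOW(Y) = {*, a, b}
Therefore, FOLLOW(S) = {$}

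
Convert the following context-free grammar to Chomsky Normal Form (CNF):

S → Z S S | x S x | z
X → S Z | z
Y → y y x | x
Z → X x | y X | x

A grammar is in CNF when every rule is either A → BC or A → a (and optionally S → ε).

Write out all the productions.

TX → x; S → z; X → z; TY → y; Y → x; Z → x; S → Z X0; X0 → S S; S → TX X1; X1 → S TX; X → S Z; Y → TY X2; X2 → TY TX; Z → X TX; Z → TY X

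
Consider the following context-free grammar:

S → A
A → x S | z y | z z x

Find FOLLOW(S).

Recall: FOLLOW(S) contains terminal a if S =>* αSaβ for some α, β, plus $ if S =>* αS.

We compute FOLLOW(S) using the standard algorithm.
FOLLOW(S) starts with {$}.
FIRST(A) = {x, z}
FIRST(S) = {x, z}
FOLLOW(A) = {$}
FOLLOW(S) = {$}
Therefore, FOLLOW(S) = {$}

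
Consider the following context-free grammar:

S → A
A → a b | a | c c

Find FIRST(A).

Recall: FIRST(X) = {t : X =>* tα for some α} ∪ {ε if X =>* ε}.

We compute FIRST(A) using the standard algorithm.
FIRST(A) = {a, c}
FIRST(S) = {a, c}
Therefore, FIRST(A) = {a, c}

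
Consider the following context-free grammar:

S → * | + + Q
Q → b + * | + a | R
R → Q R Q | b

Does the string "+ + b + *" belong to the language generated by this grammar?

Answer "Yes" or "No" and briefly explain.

Yes - a valid derivation exists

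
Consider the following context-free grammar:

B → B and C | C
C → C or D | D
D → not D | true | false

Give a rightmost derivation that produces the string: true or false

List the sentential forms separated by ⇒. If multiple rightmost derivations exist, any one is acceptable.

B ⇒ C ⇒ C or D ⇒ C or false ⇒ D or false ⇒ true or false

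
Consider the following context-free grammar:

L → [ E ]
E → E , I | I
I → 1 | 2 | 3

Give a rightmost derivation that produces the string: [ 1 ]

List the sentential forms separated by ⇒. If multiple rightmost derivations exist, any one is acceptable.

L ⇒ [ E ] ⇒ [ I ] ⇒ [ 1 ]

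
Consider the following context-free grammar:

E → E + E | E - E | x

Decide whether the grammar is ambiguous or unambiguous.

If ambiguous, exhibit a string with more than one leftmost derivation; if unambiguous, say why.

Ambiguous - the string 'x - x + x + x + x' has two distinct leftmost derivations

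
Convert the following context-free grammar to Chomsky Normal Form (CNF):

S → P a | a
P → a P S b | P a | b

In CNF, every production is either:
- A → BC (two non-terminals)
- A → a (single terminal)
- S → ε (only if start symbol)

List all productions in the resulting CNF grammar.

TA → a; S → a; TB → b; P → b; S → P TA; P → TA X0; X0 → P X1; X1 → S TB; P → P TA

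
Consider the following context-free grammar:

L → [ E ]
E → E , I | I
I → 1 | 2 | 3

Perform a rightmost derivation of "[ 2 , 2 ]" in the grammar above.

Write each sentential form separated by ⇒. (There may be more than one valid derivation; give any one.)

L ⇒ [ E ] ⇒ [ E , I ] ⇒ [ E , 2 ] ⇒ [ I , 2 ] ⇒ [ 2 , 2 ]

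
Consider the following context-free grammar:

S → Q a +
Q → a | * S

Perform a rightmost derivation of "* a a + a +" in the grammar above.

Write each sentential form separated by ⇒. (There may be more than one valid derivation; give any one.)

S ⇒ Q a + ⇒ * S a + ⇒ * Q a + a + ⇒ * a a + a +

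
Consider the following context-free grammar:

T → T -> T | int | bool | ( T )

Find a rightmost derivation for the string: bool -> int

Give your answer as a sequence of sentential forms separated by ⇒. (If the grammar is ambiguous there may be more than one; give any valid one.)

T ⇒ T -> T ⇒ T -> int ⇒ bool -> int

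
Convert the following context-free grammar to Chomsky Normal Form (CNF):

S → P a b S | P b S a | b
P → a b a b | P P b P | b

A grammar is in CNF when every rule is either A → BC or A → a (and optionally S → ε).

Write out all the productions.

TA → a; TB → b; S → b; P → b; S → P X0; X0 → TA X1; X1 → TB S; S → P X2; X2 → TB X3; X3 → S TA; P → TA X4; X4 → TB X5; X5 → TA TB; P → P X6; X6 → P X7; X7 → TB P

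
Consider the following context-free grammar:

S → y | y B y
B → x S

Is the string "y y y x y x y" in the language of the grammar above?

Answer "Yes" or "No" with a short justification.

No - no valid derivation exists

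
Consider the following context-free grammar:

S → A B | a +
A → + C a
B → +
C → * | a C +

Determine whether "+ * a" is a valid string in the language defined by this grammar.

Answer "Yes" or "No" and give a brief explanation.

No - no valid derivation exists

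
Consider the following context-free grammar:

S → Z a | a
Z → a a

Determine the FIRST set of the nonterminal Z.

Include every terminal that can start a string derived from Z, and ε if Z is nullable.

We compute FIRST(Z) using the standard algorithm.
FIRST(S) = {a}
FIRST(Z) = {a}
Therefore, FIRST(Z) = {a}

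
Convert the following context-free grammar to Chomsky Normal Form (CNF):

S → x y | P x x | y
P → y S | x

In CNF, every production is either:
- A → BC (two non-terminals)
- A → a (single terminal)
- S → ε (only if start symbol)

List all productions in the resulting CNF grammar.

TX → x; TY → y; S → y; P → x; S → TX TY; S → P X0; X0 → TX TX; P → TY S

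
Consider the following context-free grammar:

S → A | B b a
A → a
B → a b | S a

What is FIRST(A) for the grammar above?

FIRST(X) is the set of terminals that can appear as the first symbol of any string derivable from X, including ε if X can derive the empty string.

We compute FIRST(A) using the standard algorithm.
FIRST(A) = {a}
FIRST(B) = {a}
FIRST(S) = {a}
Therefore, FIRST(A) = {a}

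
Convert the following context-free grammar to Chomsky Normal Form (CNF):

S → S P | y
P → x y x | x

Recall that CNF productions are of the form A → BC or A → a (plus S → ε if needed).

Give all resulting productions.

S → y; TX → x; TY → y; P → x; S → S P; P → TX X0; X0 → TY TX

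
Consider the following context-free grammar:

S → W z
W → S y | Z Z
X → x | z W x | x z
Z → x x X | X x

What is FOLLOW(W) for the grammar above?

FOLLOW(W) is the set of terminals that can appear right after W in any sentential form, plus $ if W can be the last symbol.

We compute FOLLOW(W) using the standard algorithm.
FOLLOW(S) starts with {$}.
FIRST(S) = {x, z}
FIRST(W) = {x, z}
FIRST(X) = {x, z}
FIRST(Z) = {x, z}
FOLLOW(S) = {$, y}
FOLLOW(W) = {x, z}
FOLLOW(X) = {x, z}
FOLLOW(Z) = {x, z}
Therefore, FOLLOW(W) = {x, z}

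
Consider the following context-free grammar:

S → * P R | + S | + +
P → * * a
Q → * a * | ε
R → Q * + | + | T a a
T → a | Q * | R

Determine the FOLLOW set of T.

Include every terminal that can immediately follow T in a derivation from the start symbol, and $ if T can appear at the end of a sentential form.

We compute FOLLOW(T) using the standard algorithm.
FOLLOW(S) starts with {$}.
FIRST(P) = {*}
FIRST(Q) = {*, ε}
FIRST(R) = {*, +, a}
FIRST(S) = {*, +}
FIRST(T) = {*, +, a}
FOLLOW(P) = {*, +, a}
FOLLOW(Q) = {*}
FOLLOW(R) = {$, a}
FOLLOW(S) = {$}
FOLLOW(T) = {a}
Therefore, FOLLOW(T) = {a}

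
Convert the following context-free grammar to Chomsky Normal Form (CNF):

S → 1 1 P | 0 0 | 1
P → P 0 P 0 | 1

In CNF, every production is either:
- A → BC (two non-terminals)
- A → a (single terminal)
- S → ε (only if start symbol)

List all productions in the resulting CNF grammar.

T1 → 1; T0 → 0; S → 1; P → 1; S → T1 X0; X0 → T1 P; S → T0 T0; P → P X1; X1 → T0 X2; X2 → P T0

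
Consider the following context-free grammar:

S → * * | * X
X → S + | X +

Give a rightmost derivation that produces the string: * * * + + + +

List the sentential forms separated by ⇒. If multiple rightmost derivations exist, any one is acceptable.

S ⇒ * X ⇒ * X + ⇒ * X + + ⇒ * X + + + ⇒ * S + + + + ⇒ * * * + + + +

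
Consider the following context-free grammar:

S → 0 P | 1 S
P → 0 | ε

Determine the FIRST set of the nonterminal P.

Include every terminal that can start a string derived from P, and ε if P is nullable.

We compute FIRST(P) using the standard algorithm.
FIRST(P) = {0, ε}
FIRST(S) = {0, 1}
Therefore, FIRST(P) = {0, ε}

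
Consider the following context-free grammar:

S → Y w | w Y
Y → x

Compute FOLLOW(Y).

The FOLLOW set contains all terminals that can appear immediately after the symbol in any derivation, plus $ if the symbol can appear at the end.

We compute FOLLOW(Y) using the standard algorithm.
FOLLOW(S) starts with {$}.
FIRST(S) = {w, x}
FIRST(Y) = {x}
FOLLOW(S) = {$}
FOLLOW(Y) = {$, w}
Therefore, FOLLOW(Y) = {$, w}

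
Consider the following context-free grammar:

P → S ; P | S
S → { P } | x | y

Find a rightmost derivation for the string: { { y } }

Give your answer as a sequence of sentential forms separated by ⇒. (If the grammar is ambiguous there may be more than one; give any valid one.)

P ⇒ S ⇒ { P } ⇒ { S } ⇒ { { P } } ⇒ { { S } } ⇒ { { y } }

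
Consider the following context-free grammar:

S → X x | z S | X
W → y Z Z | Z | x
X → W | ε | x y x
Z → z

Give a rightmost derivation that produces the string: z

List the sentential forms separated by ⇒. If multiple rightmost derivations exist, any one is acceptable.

S ⇒ z S ⇒ z X ⇒ z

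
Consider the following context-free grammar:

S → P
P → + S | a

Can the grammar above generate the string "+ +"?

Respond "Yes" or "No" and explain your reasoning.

No - no valid derivation exists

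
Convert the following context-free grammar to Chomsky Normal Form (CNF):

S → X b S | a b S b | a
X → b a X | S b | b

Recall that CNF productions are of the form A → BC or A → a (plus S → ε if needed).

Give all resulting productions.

TB → b; TA → a; S → a; X → b; S → X X0; X0 → TB S; S → TA X1; X1 → TB X2; X2 → S TB; X → TB X3; X3 → TA X; X → S TB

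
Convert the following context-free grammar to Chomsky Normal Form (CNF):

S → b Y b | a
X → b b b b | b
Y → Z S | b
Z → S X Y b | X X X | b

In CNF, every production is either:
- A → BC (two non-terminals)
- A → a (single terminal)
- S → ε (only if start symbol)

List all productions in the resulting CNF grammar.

TB → b; S → a; X → b; Y → b; Z → b; S → TB X0; X0 → Y TB; X → TB X1; X1 → TB X2; X2 → TB TB; Y → Z S; Z → S X3; X3 → X X4; X4 → Y TB; Z → X X5; X5 → X X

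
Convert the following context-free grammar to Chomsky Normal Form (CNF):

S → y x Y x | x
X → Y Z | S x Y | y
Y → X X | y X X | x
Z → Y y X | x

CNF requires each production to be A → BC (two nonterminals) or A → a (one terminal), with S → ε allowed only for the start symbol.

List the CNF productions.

TY → y; TX → x; S → x; X → y; Y → x; Z → x; S → TY X0; X0 → TX X1; X1 → Y TX; X → Y Z; X → S X2; X2 → TX Y; Y → X X; Y → TY X3; X3 → X X; Z → Y X4; X4 → TY X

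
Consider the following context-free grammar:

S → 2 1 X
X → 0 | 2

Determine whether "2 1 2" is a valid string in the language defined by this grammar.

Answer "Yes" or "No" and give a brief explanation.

Yes - a valid derivation exists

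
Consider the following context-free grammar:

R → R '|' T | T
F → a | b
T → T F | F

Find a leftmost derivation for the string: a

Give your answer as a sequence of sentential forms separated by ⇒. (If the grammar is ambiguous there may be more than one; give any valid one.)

R ⇒ T ⇒ F ⇒ a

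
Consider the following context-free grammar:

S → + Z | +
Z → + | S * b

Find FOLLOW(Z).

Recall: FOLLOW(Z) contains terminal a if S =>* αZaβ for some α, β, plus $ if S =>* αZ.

We compute FOLLOW(Z) using the standard algorithm.
FOLLOW(S) starts with {$}.
FIRST(S) = {+}
FIRST(Z) = {+}
FOLLOW(S) = {$, *}
FOLLOW(Z) = {$, *}
Therefore, FOLLOW(Z) = {$, *}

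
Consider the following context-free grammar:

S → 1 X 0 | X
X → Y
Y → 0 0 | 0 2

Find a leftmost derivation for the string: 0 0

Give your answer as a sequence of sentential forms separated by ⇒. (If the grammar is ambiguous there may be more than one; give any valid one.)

S ⇒ X ⇒ Y ⇒ 0 0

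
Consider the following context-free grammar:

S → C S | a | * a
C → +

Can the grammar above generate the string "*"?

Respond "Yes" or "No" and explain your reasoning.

No - no valid derivation exists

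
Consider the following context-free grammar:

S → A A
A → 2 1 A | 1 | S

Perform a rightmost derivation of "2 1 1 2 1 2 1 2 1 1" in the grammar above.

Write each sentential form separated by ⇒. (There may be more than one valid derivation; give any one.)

S ⇒ A A ⇒ A 2 1 A ⇒ A 2 1 2 1 A ⇒ A 2 1 2 1 2 1 A ⇒ A 2 1 2 1 2 1 1 ⇒ 2 1 A 2 1 2 1 2 1 1 ⇒ 2 1 1 2 1 2 1 2 1 1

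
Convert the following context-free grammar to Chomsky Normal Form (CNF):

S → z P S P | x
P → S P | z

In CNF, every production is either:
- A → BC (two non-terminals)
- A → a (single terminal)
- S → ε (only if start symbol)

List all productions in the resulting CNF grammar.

TZ → z; S → x; P → z; S → TZ X0; X0 → P X1; X1 → S P; P → S P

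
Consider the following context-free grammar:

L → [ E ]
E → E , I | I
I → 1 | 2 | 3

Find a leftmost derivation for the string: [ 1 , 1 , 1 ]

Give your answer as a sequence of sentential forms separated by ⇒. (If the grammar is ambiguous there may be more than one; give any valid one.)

L ⇒ [ E ] ⇒ [ E , I ] ⇒ [ E , I , I ] ⇒ [ I , I , I ] ⇒ [ 1 , I , I ] ⇒ [ 1 , 1 , I ] ⇒ [ 1 , 1 , 1 ]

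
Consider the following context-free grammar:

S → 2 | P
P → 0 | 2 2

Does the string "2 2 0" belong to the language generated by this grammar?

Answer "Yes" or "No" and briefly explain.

No - no valid derivation exists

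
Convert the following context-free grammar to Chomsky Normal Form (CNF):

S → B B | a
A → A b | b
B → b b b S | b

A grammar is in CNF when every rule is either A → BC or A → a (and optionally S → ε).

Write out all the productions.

S → a; TB → b; A → b; B → b; S → B B; A → A TB; B → TB X0; X0 → TB X1; X1 → TB S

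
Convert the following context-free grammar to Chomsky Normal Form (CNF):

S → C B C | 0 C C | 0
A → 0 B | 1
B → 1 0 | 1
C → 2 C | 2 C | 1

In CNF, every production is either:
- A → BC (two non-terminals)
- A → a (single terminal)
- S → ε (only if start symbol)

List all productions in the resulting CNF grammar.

T0 → 0; S → 0; A → 1; T1 → 1; B → 1; T2 → 2; C → 1; S → C X0; X0 → B C; S → T0 X1; X1 → C C; A → T0 B; B → T1 T0; C → T2 C; C → T2 C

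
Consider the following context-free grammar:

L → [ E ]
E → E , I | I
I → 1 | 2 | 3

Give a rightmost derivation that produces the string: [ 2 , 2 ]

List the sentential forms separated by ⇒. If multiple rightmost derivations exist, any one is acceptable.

L ⇒ [ E ] ⇒ [ E , I ] ⇒ [ E , 2 ] ⇒ [ I , 2 ] ⇒ [ 2 , 2 ]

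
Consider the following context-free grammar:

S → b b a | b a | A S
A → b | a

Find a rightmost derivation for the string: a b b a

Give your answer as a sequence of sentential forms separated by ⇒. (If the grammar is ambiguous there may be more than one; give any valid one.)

S ⇒ A S ⇒ A b b a ⇒ a b b a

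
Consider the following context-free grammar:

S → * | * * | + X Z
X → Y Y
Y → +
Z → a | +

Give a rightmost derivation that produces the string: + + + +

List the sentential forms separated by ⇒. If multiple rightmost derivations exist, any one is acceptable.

S ⇒ + X Z ⇒ + X + ⇒ + Y Y + ⇒ + Y + + ⇒ + + + +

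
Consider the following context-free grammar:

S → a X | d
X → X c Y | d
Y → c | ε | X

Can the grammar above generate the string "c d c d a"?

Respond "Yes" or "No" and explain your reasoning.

No - no valid derivation exists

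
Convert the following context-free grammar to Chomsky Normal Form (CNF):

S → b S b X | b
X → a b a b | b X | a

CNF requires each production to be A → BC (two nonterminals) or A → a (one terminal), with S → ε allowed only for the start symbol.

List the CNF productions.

TB → b; S → b; TA → a; X → a; S → TB X0; X0 → S X1; X1 → TB X; X → TA X2; X2 → TB X3; X3 → TA TB; X → TB X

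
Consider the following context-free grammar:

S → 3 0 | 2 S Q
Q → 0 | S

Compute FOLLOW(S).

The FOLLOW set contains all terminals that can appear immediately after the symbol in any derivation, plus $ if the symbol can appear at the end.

We compute FOLLOW(S) using the standard algorithm.
FOLLOW(S) starts with {$}.
FIRST(Q) = {0, 2, 3}
FIRST(S) = {2, 3}
FOLLOW(Q) = {$, 0, 2, 3}
FOLLOW(S) = {$, 0, 2, 3}
Therefore, FOLLOW(S) = {$, 0, 2, 3}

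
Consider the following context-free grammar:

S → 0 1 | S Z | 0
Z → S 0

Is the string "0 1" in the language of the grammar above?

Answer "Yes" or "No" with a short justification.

Yes - a valid derivation exists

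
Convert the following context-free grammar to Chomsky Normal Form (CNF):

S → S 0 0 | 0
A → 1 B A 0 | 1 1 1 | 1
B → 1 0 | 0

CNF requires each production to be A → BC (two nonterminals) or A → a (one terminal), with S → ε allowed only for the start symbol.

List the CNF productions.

T0 → 0; S → 0; T1 → 1; A → 1; B → 0; S → S X0; X0 → T0 T0; A → T1 X1; X1 → B X2; X2 → A T0; A → T1 X3; X3 → T1 T1; B → T1 T0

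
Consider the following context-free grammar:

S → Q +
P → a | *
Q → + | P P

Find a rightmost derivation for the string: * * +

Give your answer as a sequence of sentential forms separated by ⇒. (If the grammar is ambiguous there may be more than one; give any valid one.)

S ⇒ Q + ⇒ P P + ⇒ P * + ⇒ * * +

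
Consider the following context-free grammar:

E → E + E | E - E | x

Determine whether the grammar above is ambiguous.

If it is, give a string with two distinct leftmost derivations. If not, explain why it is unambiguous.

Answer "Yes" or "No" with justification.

Yes - the string 'x + x - x + x + x' has two distinct leftmost derivations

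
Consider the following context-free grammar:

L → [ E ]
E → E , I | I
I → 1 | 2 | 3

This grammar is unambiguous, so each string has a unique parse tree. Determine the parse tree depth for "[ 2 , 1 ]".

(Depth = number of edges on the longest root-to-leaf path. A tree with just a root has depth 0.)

4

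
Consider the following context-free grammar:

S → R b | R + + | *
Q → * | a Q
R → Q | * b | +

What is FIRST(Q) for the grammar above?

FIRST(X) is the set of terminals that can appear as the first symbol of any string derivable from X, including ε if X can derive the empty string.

We compute FIRST(Q) using the standard algorithm.
FIRST(Q) = {*, a}
FIRST(R) = {*, +, a}
FIRST(S) = {*, +, a}
Therefore, FIRST(Q) = {*, a}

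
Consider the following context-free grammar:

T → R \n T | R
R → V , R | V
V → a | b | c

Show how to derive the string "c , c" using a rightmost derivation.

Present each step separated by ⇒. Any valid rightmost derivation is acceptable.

T ⇒ R ⇒ V , R ⇒ V , V ⇒ V , c ⇒ c , c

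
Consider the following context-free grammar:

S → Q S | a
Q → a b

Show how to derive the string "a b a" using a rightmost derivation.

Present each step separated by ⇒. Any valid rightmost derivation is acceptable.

S ⇒ Q S ⇒ Q a ⇒ a b a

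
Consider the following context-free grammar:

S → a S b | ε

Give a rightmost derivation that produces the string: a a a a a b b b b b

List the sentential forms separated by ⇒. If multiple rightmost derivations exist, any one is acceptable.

S ⇒ a S b ⇒ a a S b b ⇒ a a a S b b b ⇒ a a a a S b b b b ⇒ a a a a a S b b b b b ⇒ a a a a a b b b b b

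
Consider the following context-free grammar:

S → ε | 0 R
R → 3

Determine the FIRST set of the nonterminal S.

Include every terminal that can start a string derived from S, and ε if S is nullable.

We compute FIRST(S) using the standard algorithm.
FIRST(R) = {3}
FIRST(S) = {0, ε}
Therefore, FIRST(S) = {0, ε}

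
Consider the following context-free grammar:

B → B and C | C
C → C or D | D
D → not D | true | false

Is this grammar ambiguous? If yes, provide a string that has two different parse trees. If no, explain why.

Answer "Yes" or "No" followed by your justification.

No - the grammar is unambiguous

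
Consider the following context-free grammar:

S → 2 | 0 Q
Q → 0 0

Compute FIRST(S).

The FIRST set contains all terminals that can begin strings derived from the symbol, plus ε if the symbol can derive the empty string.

We compute FIRST(S) using the standard algorithm.
FIRST(Q) = {0}
FIRST(S) = {0, 2}
Therefore, FIRST(S) = {0, 2}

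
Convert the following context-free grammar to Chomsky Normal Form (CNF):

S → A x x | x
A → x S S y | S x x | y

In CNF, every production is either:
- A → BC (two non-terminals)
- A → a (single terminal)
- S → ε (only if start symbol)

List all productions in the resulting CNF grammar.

TX → x; S → x; TY → y; A → y; S → A X0; X0 → TX TX; A → TX X1; X1 → S X2; X2 → S TY; A → S X3; X3 → TX TX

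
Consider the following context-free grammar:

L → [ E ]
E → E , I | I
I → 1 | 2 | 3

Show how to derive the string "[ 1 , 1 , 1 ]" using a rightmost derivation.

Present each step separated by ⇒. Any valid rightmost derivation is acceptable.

L ⇒ [ E ] ⇒ [ E , I ] ⇒ [ E , 1 ] ⇒ [ E , I , 1 ] ⇒ [ E , 1 , 1 ] ⇒ [ I , 1 , 1 ] ⇒ [ 1 , 1 , 1 ]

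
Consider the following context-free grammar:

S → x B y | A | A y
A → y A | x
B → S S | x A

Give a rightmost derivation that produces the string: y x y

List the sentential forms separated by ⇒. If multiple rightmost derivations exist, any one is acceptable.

S ⇒ A y ⇒ y A y ⇒ y x y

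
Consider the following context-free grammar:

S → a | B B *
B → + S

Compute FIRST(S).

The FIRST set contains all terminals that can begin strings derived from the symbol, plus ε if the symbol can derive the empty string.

We compute FIRST(S) using the standard algorithm.
FIRST(B) = {+}
FIRST(S) = {+, a}
Therefore, FIRST(S) = {+, a}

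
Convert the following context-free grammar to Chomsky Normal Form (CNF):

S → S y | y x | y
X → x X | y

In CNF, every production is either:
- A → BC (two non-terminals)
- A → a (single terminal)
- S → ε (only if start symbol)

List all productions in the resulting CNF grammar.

TY → y; TX → x; S → y; X → y; S → S TY; S → TY TX; X → TX X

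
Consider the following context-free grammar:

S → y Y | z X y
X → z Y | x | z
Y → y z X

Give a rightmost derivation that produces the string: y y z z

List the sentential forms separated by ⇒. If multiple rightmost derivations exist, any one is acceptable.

S ⇒ y Y ⇒ y y z X ⇒ y y z z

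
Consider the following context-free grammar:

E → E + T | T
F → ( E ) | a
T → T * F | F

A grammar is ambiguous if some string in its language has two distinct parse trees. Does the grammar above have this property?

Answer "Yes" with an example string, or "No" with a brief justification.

No - the grammar is unambiguous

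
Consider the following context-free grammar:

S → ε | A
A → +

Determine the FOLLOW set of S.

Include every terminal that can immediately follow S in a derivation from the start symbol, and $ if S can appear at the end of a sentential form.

We compute FOLLOW(S) using the standard algorithm.
FOLLOW(S) starts with {$}.
FIRST(A) = {+}
FIRST(S) = {+, ε}
FOLLOW(A) = {$}
FOLLOW(S) = {$}
Therefore, FOLLOW(S) = {$}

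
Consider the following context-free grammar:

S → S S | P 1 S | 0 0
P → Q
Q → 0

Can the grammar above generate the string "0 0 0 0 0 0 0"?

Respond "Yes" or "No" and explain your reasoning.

No - no valid derivation exists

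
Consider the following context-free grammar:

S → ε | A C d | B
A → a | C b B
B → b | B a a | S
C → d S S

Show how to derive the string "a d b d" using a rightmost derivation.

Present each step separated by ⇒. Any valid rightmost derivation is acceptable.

S ⇒ A C d ⇒ A d S S d ⇒ A d S d ⇒ A d B d ⇒ A d b d ⇒ a d b d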